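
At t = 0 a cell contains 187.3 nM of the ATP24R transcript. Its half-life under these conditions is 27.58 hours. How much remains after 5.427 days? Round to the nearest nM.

Convert the elapsed time: 5.427 days = 130.248 hours.
Number of half-lives: n = 130.248/27.58 ≈ 4.7226.
Remaining = 187.3 × (1/2)^4.7226 = 187.3 × 0.037877 ≈ 7.0943 nM.

7 nM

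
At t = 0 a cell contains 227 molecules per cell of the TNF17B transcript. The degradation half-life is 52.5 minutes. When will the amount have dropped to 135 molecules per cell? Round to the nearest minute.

Fraction remaining = 135/227 ≈ 0.59471.
n = log₂(227/135) = ln(1.6815)/ln 2 ≈ 0.74973 half-lives.
t = n × t½ = 0.74973 × 52.5 ≈ 39.361 minutes.

39 minutes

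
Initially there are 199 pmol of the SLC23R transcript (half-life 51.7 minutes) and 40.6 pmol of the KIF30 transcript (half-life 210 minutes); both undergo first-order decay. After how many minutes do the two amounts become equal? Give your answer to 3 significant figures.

157 minutes

Set 199·(1/2)^(t/51.7) = 40.6·(1/2)^(t/210).
Taking log₂: log₂(199/40.6) = t·(1/51.7 − 1/210).
log₂(4.9015) = 2.2932; 1/51.7 − 1/210 = 0.01458.
t = 2.2932 / 0.01458 ≈ 157.28 minutes.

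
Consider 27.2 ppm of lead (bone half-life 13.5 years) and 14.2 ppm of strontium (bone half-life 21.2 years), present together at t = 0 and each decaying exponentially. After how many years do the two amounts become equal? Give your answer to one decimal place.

Set 27.2·(1/2)^(t/13.5) = 14.2·(1/2)^(t/21.2).
Taking log₂: log₂(27.2/14.2) = t·(1/13.5 − 1/21.2).
log₂(1.9155) = 0.93772; 1/13.5 − 1/21.2 = 0.026904.
t = 0.93772 / 0.026904 ≈ 34.854 years.

34.9 years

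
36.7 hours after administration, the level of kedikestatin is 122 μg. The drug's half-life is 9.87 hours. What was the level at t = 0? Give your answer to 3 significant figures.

Number of half-lives elapsed: n = 36.7/9.87 ≈ 3.7183.
A₀ = A × 2^n = 122 × 2^3.7183 = 122 × 13.162 ≈ 1605.8 μg.

1610 μg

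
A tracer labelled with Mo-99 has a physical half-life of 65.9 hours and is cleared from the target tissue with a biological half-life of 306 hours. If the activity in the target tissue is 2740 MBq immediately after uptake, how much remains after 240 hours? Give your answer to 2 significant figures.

1/t_eff = 1/t_phys + 1/t_biol = 1/65.9 + 1/306 = 0.018442 per hour.
t_eff = 65.9 × 306 / (65.9 + 306) ≈ 54.223 hours.
Remaining = 2740 × (1/2)^(240/54.223) = 2740 × (1/2)^4.4262 ≈ 127.45 MBq.

130 MBq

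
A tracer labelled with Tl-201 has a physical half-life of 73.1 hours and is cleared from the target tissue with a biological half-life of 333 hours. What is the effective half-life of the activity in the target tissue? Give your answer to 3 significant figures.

1/t_eff = 1/t_phys + 1/t_biol = 1/73.1 + 1/333 = 0.016683 per hour.
t_eff = 73.1 × 333 / (73.1 + 333) ≈ 59.942 hours.

59.9 hours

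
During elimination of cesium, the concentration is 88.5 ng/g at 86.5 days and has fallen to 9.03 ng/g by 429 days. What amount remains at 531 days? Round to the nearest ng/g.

5 ng/g

Over Δt = 429 − 86.5 = 342.5 days, the level fell by a factor of 88.5/9.03 ≈ 9.8007.
n = log₂(9.8007) ≈ 3.2929 half-lives, so t½ = 342.5/3.2929 ≈ 104.01 days.
From t = 429 to t = 531: 9.03 × (1/2)^((531−429)/104.01) ≈ 4.576 ng/g.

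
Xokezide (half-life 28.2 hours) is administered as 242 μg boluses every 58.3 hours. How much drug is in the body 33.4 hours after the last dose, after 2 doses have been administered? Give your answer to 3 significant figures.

The 2 doses were given 91.7, 33.4 hours ago.
Total = 242·(1/2)^(91.7/28.2) + 242·(1/2)^(33.4/28.2)
      = 25.406 + 106.48 ≈ 131.89 μg.

132 μg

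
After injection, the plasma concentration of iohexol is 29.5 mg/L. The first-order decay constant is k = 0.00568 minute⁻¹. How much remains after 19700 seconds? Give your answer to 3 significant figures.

4.57 mg/L

t½ = ln 2 / k = 0.69315 / 0.00568 ≈ 122.03 minutes.
Convert the elapsed time: 19700 seconds = 328.333 minutes.
Number of half-lives: n = 328.333/122.03 ≈ 2.6905.
Remaining = 29.5 × (1/2)^2.6905 = 29.5 × 0.15491 ≈ 4.5697 mg/L.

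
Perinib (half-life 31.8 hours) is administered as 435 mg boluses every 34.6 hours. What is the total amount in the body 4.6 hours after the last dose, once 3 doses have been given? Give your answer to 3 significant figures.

The 3 doses were given 73.8, 39.2, 4.6 hours ago.
Total = 435·(1/2)^(73.8/31.8) + 435·(1/2)^(39.2/31.8) + 435·(1/2)^(4.6/31.8)
      = 87.071 + 185.1 + 393.5 ≈ 665.67 mg.

666 mg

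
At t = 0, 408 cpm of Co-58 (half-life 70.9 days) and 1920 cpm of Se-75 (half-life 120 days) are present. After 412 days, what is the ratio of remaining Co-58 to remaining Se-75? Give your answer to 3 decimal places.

0.041

Co-58: 408 × (1/2)^(412/70.9) = 408 × (1/2)^5.811 ≈ 7.2673 cpm.
Se-75: 1920 × (1/2)^(412/120) = 1920 × (1/2)^3.4333 ≈ 177.73 cpm.
Ratio ≈ 7.2673 / 177.73 ≈ 0.040889.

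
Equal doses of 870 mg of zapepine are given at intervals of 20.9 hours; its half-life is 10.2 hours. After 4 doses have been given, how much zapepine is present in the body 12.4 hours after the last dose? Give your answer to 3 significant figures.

The 4 doses were given 75.1, 54.2, 33.3, 12.4 hours ago.
Total = 870·(1/2)^(75.1/10.2) + 870·(1/2)^(54.2/10.2) + 870·(1/2)^(33.3/10.2) + 870·(1/2)^(12.4/10.2)
      = 5.2858 + 21.874 + 90.52 + 374.59 ≈ 492.27 mg.

492 mg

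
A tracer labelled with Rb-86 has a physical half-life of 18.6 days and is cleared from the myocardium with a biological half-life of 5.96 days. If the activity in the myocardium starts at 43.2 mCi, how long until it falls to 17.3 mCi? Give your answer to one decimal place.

6.0 days

1/t_eff = 1/t_phys + 1/t_biol = 1/18.6 + 1/5.96 = 0.22155 per day.
t_eff = 18.6 × 5.96 / (18.6 + 5.96) ≈ 4.5137 days.
n = log₂(43.2/17.3) ≈ 1.3203; t = 1.3203 × 4.5137 ≈ 5.9592 days.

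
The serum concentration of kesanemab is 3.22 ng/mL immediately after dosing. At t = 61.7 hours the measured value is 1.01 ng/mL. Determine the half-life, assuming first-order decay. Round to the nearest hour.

A/A₀ = 1.01/3.22 ≈ 0.31366.
n = log₂(3.1881) ≈ 1.6727 half-lives elapsed in 61.7 hours.
t½ = 61.7/1.6727 ≈ 36.886 hours.

37 hours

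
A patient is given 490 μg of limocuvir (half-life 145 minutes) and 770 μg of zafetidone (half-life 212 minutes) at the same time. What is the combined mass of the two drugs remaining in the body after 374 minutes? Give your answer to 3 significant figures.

limocuvir: 490 × (1/2)^(374/145) = 490 × (1/2)^2.5793 ≈ 81.987 μg.
zafetidone: 770 × (1/2)^(374/212) = 770 × (1/2)^1.7642 ≈ 226.69 μg.
Total = 81.987 + 226.69 ≈ 308.68 μg.

309 μg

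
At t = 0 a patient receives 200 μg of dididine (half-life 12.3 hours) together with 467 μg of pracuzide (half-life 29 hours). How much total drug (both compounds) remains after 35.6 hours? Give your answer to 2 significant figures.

230 μg

dididine: 200 × (1/2)^(35.6/12.3) = 200 × (1/2)^2.8943 ≈ 26.9 μg.
pracuzide: 467 × (1/2)^(35.6/29) = 467 × (1/2)^1.2276 ≈ 199.42 μg.
Total = 26.9 + 199.42 ≈ 226.32 μg.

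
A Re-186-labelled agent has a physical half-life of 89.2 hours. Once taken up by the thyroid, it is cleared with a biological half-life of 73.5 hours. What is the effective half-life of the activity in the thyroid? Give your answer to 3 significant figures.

1/t_eff = 1/t_phys + 1/t_biol = 1/89.2 + 1/73.5 = 0.024816 per hour.
t_eff = 89.2 × 73.5 / (89.2 + 73.5) ≈ 40.296 hours.

40.3 hours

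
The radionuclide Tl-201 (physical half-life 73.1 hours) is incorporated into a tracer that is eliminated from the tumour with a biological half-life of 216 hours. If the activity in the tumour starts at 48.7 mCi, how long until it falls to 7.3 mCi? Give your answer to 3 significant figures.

150 hours

1/t_eff = 1/t_phys + 1/t_biol = 1/73.1 + 1/216 = 0.01831 per hour.
t_eff = 73.1 × 216 / (73.1 + 216) ≈ 54.616 hours.
n = log₂(48.7/7.3) ≈ 2.738; t = 2.738 × 54.616 ≈ 149.54 hours.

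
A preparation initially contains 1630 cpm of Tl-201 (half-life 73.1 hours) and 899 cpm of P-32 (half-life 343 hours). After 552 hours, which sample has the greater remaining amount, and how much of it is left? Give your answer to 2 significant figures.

P-32, 290 cpm

Tl-201: 1630 × (1/2)^7.5513 ≈ 8.69 cpm.
P-32: 899 × (1/2)^1.6093 ≈ 294.65 cpm.
P-32 has more remaining, at ≈ 294.65 cpm.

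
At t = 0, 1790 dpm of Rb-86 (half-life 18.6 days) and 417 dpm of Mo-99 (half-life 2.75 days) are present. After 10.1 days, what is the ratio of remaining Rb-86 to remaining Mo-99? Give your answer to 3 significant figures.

Rb-86: 1790 × (1/2)^(10.1/18.6) = 1790 × (1/2)^0.54301 ≈ 1228.5 dpm.
Mo-99: 417 × (1/2)^(10.1/2.75) = 417 × (1/2)^3.6727 ≈ 32.699 dpm.
Ratio ≈ 1228.5 / 32.699 ≈ 37.571.

37.6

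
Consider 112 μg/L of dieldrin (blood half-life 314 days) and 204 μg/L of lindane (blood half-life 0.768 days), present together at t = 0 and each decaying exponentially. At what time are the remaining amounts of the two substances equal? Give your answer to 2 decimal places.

Set 112·(1/2)^(t/314) = 204·(1/2)^(t/0.768).
Taking log₂: log₂(112/204) = t·(1/314 − 1/0.768).
log₂(0.54902) = -0.86507; 1/314 − 1/0.768 = -1.2989.
t = -0.86507 / -1.2989 ≈ 0.666 days.

0.67 days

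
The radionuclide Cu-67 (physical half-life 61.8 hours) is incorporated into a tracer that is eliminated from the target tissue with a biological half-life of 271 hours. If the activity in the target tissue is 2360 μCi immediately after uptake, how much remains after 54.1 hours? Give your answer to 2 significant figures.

1100 μCi

1/t_eff = 1/t_phys + 1/t_biol = 1/61.8 + 1/271 = 0.019871 per hour.
t_eff = 61.8 × 271 / (61.8 + 271) ≈ 50.324 hours.
Remaining = 2360 × (1/2)^(54.1/50.324) = 2360 × (1/2)^1.075 ≈ 1120.2 μCi.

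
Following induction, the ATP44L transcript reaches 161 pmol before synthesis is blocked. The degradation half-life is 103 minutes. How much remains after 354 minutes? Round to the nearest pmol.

Number of half-lives: n = 354/103 ≈ 3.4369.
Remaining = 161 × (1/2)^3.4369 = 161 × 0.09234 ≈ 14.867 pmol.

15 pmol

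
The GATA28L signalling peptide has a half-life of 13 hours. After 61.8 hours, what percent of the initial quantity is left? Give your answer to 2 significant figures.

3.7%

n = 61.8/13 ≈ 4.7538 half-lives.
Fraction remaining = (1/2)^4.7538 ≈ 0.037064, i.e. 3.7064%.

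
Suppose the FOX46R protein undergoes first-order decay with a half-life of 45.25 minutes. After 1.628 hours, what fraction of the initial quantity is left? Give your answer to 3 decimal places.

1.628 hours = 97.68 minutes.
n = 97.68/45.25 ≈ 2.1587 half-lives.
Fraction remaining = (1/2)^2.1587 ≈ 0.22396.

0.224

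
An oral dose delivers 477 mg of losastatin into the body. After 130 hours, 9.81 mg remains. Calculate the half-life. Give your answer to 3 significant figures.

23.2 hours

A/A₀ = 9.81/477 ≈ 0.020566.
n = log₂(48.624) ≈ 5.6036 half-lives elapsed in 130 hours.
t½ = 130/5.6036 ≈ 23.199 hours.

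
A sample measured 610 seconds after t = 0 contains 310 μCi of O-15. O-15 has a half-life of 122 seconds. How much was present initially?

Number of half-lives elapsed: n = 610/122 ≈ 5.
A₀ = A × 2^n = 310 × 2^5 = 310 × 32 ≈ 9920 μCi.

9920 μCi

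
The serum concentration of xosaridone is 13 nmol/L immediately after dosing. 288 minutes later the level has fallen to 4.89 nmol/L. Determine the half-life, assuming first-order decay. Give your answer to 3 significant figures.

A/A₀ = 4.89/13 ≈ 0.37615.
n = log₂(2.6585) ≈ 1.4106 half-lives elapsed in 288 minutes.
t½ = 288/1.4106 ≈ 204.17 minutes.

204 minutes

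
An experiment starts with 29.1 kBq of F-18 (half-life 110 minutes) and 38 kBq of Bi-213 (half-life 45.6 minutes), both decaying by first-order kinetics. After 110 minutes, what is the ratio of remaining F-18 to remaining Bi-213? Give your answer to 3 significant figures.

F-18: 29.1 × (1/2)^(110/110) = 29.1 × (1/2)^1 ≈ 14.55 kBq.
Bi-213: 38 × (1/2)^(110/45.6) = 38 × (1/2)^2.4123 ≈ 7.1386 kBq.
Ratio ≈ 14.55 / 7.1386 ≈ 2.0382.

2.04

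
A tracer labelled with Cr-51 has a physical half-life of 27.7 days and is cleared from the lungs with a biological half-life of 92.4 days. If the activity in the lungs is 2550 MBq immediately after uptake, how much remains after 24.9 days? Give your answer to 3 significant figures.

1/t_eff = 1/t_phys + 1/t_biol = 1/27.7 + 1/92.4 = 0.046924 per day.
t_eff = 27.7 × 92.4 / (27.7 + 92.4) ≈ 21.311 days.
Remaining = 2550 × (1/2)^(24.9/21.311) = 2550 × (1/2)^1.1684 ≈ 1134.5 MBq.

1130 MBq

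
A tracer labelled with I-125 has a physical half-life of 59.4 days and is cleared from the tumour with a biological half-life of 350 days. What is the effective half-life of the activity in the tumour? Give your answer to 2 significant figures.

51 days

1/t_eff = 1/t_phys + 1/t_biol = 1/59.4 + 1/350 = 0.019692 per day.
t_eff = 59.4 × 350 / (59.4 + 350) ≈ 50.782 days.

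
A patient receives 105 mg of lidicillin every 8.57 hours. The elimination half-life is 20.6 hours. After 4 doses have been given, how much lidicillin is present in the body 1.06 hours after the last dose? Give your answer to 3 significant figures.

The 4 doses were given 26.77, 18.2, 9.63, 1.06 hours ago.
Total = 105·(1/2)^(26.77/20.6) + 105·(1/2)^(18.2/20.6) + 105·(1/2)^(9.63/20.6) + 105·(1/2)^(1.06/20.6)
      = 42.658 + 56.916 + 75.939 + 101.32 ≈ 276.83 mg.

277 mg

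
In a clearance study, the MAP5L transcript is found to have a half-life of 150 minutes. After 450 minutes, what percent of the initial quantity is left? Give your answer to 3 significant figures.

n = 450/150 ≈ 3 half-lives.
Fraction remaining = (1/2)^3 ≈ 0.125, i.e. 12.5%.

12.5%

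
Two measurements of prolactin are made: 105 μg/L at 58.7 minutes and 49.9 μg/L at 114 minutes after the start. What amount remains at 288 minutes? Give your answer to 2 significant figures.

4.8 μg/L

Over Δt = 114 − 58.7 = 55.3 minutes, the level fell by a factor of 105/49.9 ≈ 2.1042.
n = log₂(2.1042) ≈ 1.0733 half-lives, so t½ = 55.3/1.0733 ≈ 51.524 minutes.
From t = 114 to t = 288: 49.9 × (1/2)^((288−114)/51.524) ≈ 4.803 μg/L.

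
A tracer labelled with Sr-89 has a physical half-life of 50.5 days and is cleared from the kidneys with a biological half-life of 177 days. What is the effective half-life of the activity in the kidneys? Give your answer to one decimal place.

39.3 days

1/t_eff = 1/t_phys + 1/t_biol = 1/50.5 + 1/177 = 0.025452 per day.
t_eff = 50.5 × 177 / (50.5 + 177) ≈ 39.29 days.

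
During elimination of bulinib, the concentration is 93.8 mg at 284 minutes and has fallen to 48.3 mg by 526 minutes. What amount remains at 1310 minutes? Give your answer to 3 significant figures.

5.62 mg

Over Δt = 526 − 284 = 242 minutes, the level fell by a factor of 93.8/48.3 ≈ 1.942.
n = log₂(1.942) ≈ 0.95756 half-lives, so t½ = 242/0.95756 ≈ 252.72 minutes.
From t = 526 to t = 1310: 48.3 × (1/2)^((1310−526)/252.72) ≈ 5.6246 mg.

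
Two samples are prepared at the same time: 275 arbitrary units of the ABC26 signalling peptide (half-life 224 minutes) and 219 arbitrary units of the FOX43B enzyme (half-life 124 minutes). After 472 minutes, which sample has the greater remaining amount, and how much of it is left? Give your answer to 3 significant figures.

ABC26 signalling peptide, 63.8 arbitrary units

ABC26 signalling peptide: 275 × (1/2)^2.1071 ≈ 63.829 arbitrary units.
FOX43B enzyme: 219 × (1/2)^3.8065 ≈ 15.653 arbitrary units.
ABC26 signalling peptide has more remaining, at ≈ 63.829 arbitrary units.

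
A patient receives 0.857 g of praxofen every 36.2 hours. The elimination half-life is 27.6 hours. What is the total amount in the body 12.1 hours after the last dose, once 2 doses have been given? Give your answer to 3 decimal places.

0.887 g

The 2 doses were given 48.3, 12.1 hours ago.
Total = 0.857·(1/2)^(48.3/27.6) + 0.857·(1/2)^(12.1/27.6)
      = 0.25479 + 0.63242 ≈ 0.88721 g.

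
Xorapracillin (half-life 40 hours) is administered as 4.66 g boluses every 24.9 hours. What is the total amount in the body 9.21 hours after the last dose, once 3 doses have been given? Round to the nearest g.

The 3 doses were given 59.01, 34.11, 9.21 hours ago.
Total = 4.66·(1/2)^(59.01/40) + 4.66·(1/2)^(34.11/40) + 4.66·(1/2)^(9.21/40)
      = 1.6761 + 2.5804 + 3.9726 ≈ 8.229 g.

8 g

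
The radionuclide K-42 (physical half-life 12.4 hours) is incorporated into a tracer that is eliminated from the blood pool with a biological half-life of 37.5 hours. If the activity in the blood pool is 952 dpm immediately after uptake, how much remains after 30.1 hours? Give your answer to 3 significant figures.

1/t_eff = 1/t_phys + 1/t_biol = 1/12.4 + 1/37.5 = 0.10731 per hour.
t_eff = 12.4 × 37.5 / (12.4 + 37.5) ≈ 9.3186 hours.
Remaining = 952 × (1/2)^(30.1/9.3186) = 952 × (1/2)^3.2301 ≈ 101.46 dpm.

101 dpm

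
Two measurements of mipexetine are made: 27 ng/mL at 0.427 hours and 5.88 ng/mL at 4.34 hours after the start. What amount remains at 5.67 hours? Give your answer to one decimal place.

3.5 ng/mL

Over Δt = 4.34 − 0.427 = 3.913 hours, the level fell by a factor of 27/5.88 ≈ 4.5918.
n = log₂(4.5918) ≈ 2.1991 half-lives, so t½ = 3.913/2.1991 ≈ 1.7794 hours.
From t = 4.34 to t = 5.67: 5.88 × (1/2)^((5.67−4.34)/1.7794) ≈ 3.5025 ng/mL.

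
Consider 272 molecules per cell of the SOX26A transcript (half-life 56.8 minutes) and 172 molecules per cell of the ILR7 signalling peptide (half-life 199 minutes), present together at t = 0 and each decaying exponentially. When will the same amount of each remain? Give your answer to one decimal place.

52.6 minutes

Set 272·(1/2)^(t/56.8) = 172·(1/2)^(t/199).
Taking log₂: log₂(272/172) = t·(1/56.8 − 1/199).
log₂(1.5814) = 0.6612; 1/56.8 − 1/199 = 0.012581.
t = 0.6612 / 0.012581 ≈ 52.557 minutes.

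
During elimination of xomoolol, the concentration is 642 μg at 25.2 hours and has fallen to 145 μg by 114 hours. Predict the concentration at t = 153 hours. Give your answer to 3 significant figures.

Over Δt = 114 − 25.2 = 88.8 hours, the level fell by a factor of 642/145 ≈ 4.4276.
n = log₂(4.4276) ≈ 2.1465 half-lives, so t½ = 88.8/2.1465 ≈ 41.369 hours.
From t = 114 to t = 153: 145 × (1/2)^((153−114)/41.369) ≈ 75.436 μg.

75.4 μg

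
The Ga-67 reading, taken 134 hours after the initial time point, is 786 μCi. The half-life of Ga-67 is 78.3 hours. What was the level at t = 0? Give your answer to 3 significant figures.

Number of half-lives elapsed: n = 134/78.3 ≈ 1.7114.
A₀ = A × 2^n = 786 × 2^1.7114 = 786 × 3.2747 ≈ 2573.9 μCi.

2570 μCi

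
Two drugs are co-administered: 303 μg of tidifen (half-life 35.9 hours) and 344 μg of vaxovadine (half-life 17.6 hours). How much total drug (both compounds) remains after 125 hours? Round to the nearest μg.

tidifen: 303 × (1/2)^(125/35.9) = 303 × (1/2)^3.4819 ≈ 27.12 μg.
vaxovadine: 344 × (1/2)^(125/17.6) = 344 × (1/2)^7.1023 ≈ 2.5036 μg.
Total = 27.12 + 2.5036 ≈ 29.623 μg.

30 μg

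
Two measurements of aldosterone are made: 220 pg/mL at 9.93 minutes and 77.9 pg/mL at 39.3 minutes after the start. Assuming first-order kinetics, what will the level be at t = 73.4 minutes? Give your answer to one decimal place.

23.3 pg/mL

Over Δt = 39.3 − 9.93 = 29.37 minutes, the level fell by a factor of 220/77.9 ≈ 2.8241.
n = log₂(2.8241) ≈ 1.4978 half-lives, so t½ = 29.37/1.4978 ≈ 19.609 minutes.
From t = 39.3 to t = 73.4: 77.9 × (1/2)^((73.4−39.3)/19.609) ≈ 23.337 pg/mL.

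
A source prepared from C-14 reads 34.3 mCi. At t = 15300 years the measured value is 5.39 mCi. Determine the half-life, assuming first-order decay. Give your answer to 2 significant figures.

5700 years

A/A₀ = 5.39/34.3 ≈ 0.15714.
n = log₂(6.3636) ≈ 2.6699 half-lives elapsed in 15300 years.
t½ = 15300/2.6699 ≈ 5730.7 years.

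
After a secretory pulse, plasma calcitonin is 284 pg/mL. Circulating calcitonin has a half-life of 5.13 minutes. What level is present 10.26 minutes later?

Elapsed time is 2 half-lives (10.26/5.13).
Each half-life halves the amount: 284 × (1/2)^2 = 284/4 = 71 pg/mL.

71 pg/mL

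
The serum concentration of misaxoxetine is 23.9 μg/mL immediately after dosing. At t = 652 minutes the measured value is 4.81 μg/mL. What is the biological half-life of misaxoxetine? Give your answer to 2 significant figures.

A/A₀ = 4.81/23.9 ≈ 0.20126.
n = log₂(4.9688) ≈ 2.3129 half-lives elapsed in 652 minutes.
t½ = 652/2.3129 ≈ 281.9 minutes.

280 minutes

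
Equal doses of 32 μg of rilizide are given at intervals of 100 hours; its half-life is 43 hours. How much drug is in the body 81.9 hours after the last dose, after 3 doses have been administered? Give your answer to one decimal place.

The 3 doses were given 281.9, 181.9, 81.9 hours ago.
Total = 32·(1/2)^(281.9/43) + 32·(1/2)^(181.9/43) + 32·(1/2)^(81.9/43)
      = 0.34014 + 1.705 + 8.5466 ≈ 10.592 μg.

10.6 μg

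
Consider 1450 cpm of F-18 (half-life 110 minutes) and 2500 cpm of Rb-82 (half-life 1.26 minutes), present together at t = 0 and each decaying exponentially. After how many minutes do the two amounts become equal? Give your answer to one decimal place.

Set 1450·(1/2)^(t/110) = 2500·(1/2)^(t/1.26).
Taking log₂: log₂(1450/2500) = t·(1/110 − 1/1.26).
log₂(0.58) = -0.78588; 1/110 − 1/1.26 = -0.78456.
t = -0.78588 / -0.78456 ≈ 1.0017 minutes.

1.0 minutes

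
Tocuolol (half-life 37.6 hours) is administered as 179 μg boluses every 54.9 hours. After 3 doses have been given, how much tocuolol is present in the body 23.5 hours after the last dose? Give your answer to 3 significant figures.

174 μg

The 3 doses were given 133.3, 78.4, 23.5 hours ago.
Total = 179·(1/2)^(133.3/37.6) + 179·(1/2)^(78.4/37.6) + 179·(1/2)^(23.5/37.6)
      = 15.333 + 42.186 + 116.07 ≈ 173.59 μg.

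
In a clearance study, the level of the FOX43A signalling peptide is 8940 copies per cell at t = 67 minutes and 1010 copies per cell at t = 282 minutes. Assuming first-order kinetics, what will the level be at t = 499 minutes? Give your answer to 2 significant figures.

110 copies per cell

Over Δt = 282 − 67 = 215 minutes, the level fell by a factor of 8940/1010 ≈ 8.8515.
n = log₂(8.8515) ≈ 3.1459 half-lives, so t½ = 215/3.1459 ≈ 68.342 minutes.
From t = 282 to t = 499: 1010 × (1/2)^((499−282)/68.342) ≈ 111.81 copies per cell.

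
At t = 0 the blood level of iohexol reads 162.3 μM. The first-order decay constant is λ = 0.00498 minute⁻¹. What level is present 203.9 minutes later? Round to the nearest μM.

59 μM

t½ = ln 2 / λ = 0.69315 / 0.00498 ≈ 139.19 minutes.
Number of half-lives: n = 203.9/139.19 ≈ 1.4649.
Remaining = 162.3 × (1/2)^1.4649 = 162.3 × 0.36225 ≈ 58.793 μM.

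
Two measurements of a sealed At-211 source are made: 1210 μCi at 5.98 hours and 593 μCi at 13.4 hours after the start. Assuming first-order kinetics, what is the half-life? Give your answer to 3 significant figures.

7.21 hours

Over Δt = 13.4 − 5.98 = 7.42 hours, the level fell by a factor of 1210/593 ≈ 2.0405.
n = log₂(2.0405) ≈ 1.0289 half-lives, so t½ = 7.42/1.0289 ≈ 7.2116 hours.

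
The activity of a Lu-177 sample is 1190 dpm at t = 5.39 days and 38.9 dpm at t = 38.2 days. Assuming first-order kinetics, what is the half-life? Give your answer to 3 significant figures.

6.65 days

Over Δt = 38.2 − 5.39 = 32.81 days, the level fell by a factor of 1190/38.9 ≈ 30.591.
n = log₂(30.591) ≈ 4.935 half-lives, so t½ = 32.81/4.935 ≈ 6.6484 days.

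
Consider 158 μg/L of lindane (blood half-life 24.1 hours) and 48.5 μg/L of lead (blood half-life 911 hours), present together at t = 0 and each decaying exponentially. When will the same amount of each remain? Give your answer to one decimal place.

42.2 hours

Set 158·(1/2)^(t/24.1) = 48.5·(1/2)^(t/911).
Taking log₂: log₂(158/48.5) = t·(1/24.1 − 1/911).
log₂(3.2577) = 1.7039; 1/24.1 − 1/911 = 0.040396.
t = 1.7039 / 0.040396 ≈ 42.179 hours.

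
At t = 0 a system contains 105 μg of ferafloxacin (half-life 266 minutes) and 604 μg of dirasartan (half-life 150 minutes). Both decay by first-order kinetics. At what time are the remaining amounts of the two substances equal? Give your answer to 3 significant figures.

Set 105·(1/2)^(t/266) = 604·(1/2)^(t/150).
Taking log₂: log₂(105/604) = t·(1/266 − 1/150).
log₂(0.17384) = -2.5242; 1/266 − 1/150 = -0.0029073.
t = -2.5242 / -0.0029073 ≈ 868.22 minutes.

868 minutes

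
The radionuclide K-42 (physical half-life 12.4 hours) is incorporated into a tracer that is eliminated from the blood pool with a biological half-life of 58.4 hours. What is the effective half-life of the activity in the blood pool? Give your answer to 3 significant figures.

10.2 hours

1/t_eff = 1/t_phys + 1/t_biol = 1/12.4 + 1/58.4 = 0.097768 per hour.
t_eff = 12.4 × 58.4 / (12.4 + 58.4) ≈ 10.228 hours.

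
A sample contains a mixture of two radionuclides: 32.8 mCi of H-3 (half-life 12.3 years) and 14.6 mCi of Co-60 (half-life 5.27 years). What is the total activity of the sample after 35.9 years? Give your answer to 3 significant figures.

H-3: 32.8 × (1/2)^(35.9/12.3) = 32.8 × (1/2)^2.9187 ≈ 4.3377 mCi.
Co-60: 14.6 × (1/2)^(35.9/5.27) = 14.6 × (1/2)^6.8121 ≈ 0.12993 mCi.
Total = 4.3377 + 0.12993 ≈ 4.4676 mCi.

4.47 mCi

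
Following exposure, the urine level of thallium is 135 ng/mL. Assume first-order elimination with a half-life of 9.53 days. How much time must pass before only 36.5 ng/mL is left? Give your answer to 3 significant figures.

18.0 days

Fraction remaining = 36.5/135 ≈ 0.27037.
n = log₂(135/36.5) = ln(3.6986)/ln 2 ≈ 1.887 half-lives.
t = n × t½ = 1.887 × 9.53 ≈ 17.983 days.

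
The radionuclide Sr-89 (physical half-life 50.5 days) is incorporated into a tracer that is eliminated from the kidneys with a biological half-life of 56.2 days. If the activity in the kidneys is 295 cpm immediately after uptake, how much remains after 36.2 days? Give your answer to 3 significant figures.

1/t_eff = 1/t_phys + 1/t_biol = 1/50.5 + 1/56.2 = 0.037596 per day.
t_eff = 50.5 × 56.2 / (50.5 + 56.2) ≈ 26.599 days.
Remaining = 295 × (1/2)^(36.2/26.599) = 295 × (1/2)^1.361 ≈ 114.85 cpm.

115 cpm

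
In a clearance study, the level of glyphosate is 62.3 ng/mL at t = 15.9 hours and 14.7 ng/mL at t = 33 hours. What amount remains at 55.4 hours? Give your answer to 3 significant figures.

2.22 ng/mL

Over Δt = 33 − 15.9 = 17.1 hours, the level fell by a factor of 62.3/14.7 ≈ 4.2381.
n = log₂(4.2381) ≈ 2.0834 half-lives, so t½ = 17.1/2.0834 ≈ 8.2077 hours.
From t = 33 to t = 55.4: 14.7 × (1/2)^((55.4−33)/8.2077) ≈ 2.217 ng/mL.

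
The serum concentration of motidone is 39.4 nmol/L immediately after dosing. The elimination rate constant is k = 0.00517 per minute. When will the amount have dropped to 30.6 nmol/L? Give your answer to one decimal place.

48.9 minutes

t½ = ln 2 / k = 0.69315 / 0.00517 ≈ 134.07 minutes.
Fraction remaining = 30.6/39.4 ≈ 0.77665.
n = log₂(39.4/30.6) = ln(1.2876)/ln 2 ≈ 0.36466 half-lives.
t = n × t½ = 0.36466 × 134.07 ≈ 48.891 minutes.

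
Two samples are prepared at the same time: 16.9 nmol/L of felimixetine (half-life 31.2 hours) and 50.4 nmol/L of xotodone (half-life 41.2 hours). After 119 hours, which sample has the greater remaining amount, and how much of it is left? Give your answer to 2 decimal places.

xotodone, 6.81 nmol/L

felimixetine: 16.9 × (1/2)^3.8141 ≈ 1.2015 nmol/L.
xotodone: 50.4 × (1/2)^2.8883 ≈ 6.8069 nmol/L.
Xotodone has more remaining, at ≈ 6.8069 nmol/L.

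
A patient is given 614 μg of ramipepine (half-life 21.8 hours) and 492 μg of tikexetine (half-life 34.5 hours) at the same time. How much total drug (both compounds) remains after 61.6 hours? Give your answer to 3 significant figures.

ramipepine: 614 × (1/2)^(61.6/21.8) = 614 × (1/2)^2.8257 ≈ 86.607 μg.
tikexetine: 492 × (1/2)^(61.6/34.5) = 492 × (1/2)^1.7855 ≈ 142.72 μg.
Total = 86.607 + 142.72 ≈ 229.32 μg.

229 μg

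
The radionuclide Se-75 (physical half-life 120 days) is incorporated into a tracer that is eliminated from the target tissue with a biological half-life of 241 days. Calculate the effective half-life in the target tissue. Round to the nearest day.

80 days

1/t_eff = 1/t_phys + 1/t_biol = 1/120 + 1/241 = 0.012483 per day.
t_eff = 120 × 241 / (120 + 241) ≈ 80.111 days.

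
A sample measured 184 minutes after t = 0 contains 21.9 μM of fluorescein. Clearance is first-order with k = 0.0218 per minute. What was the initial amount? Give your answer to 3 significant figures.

1210 μM

t½ = ln 2 / k = 0.69315 / 0.0218 ≈ 31.796 minutes.
Number of half-lives elapsed: n = 184/31.796 ≈ 5.7869.
A₀ = A × 2^n = 21.9 × 2^5.7869 = 21.9 × 55.213 ≈ 1209.2 μM.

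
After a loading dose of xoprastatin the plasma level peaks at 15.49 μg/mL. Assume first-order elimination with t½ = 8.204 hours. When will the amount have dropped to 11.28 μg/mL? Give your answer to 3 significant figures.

3.75 hours

Fraction remaining = 11.28/15.49 ≈ 0.72821.
n = log₂(15.49/11.28) = ln(1.3732)/ln 2 ≈ 0.45757 half-lives.
t = n × t½ = 0.45757 × 8.204 ≈ 3.7539 hours.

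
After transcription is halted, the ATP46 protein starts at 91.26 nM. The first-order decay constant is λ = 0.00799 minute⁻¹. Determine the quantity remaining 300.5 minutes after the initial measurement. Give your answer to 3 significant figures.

t½ = ln 2 / λ = 0.69315 / 0.00799 ≈ 86.752 minutes.
Number of half-lives: n = 300.5/86.752 ≈ 3.4639.
Remaining = 91.26 × (1/2)^3.4639 = 91.26 × 0.090628 ≈ 8.2707 nM.

8.27 nM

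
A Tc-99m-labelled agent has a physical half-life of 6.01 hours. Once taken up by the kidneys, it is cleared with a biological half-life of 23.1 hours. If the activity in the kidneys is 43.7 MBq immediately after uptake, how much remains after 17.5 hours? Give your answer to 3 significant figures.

1/t_eff = 1/t_phys + 1/t_biol = 1/6.01 + 1/23.1 = 0.20968 per hour.
t_eff = 6.01 × 23.1 / (6.01 + 23.1) ≈ 4.7692 hours.
Remaining = 43.7 × (1/2)^(17.5/4.7692) = 43.7 × (1/2)^3.6694 ≈ 3.4347 MBq.

3.43 MBq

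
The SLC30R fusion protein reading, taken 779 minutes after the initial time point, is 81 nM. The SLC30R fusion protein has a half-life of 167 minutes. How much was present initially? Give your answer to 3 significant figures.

2050 nM

Number of half-lives elapsed: n = 779/167 ≈ 4.6647.
A₀ = A × 2^n = 81 × 2^4.6647 = 81 × 25.363 ≈ 2054.4 nM.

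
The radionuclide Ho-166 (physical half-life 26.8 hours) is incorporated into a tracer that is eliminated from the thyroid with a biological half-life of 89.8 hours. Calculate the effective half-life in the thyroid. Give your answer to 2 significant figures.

1/t_eff = 1/t_phys + 1/t_biol = 1/26.8 + 1/89.8 = 0.048449 per hour.
t_eff = 26.8 × 89.8 / (26.8 + 89.8) ≈ 20.64 hours.

21 hours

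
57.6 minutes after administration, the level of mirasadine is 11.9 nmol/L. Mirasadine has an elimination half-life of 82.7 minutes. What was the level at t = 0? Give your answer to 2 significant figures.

19 nmol/L

Number of half-lives elapsed: n = 57.6/82.7 ≈ 0.69649.
A₀ = A × 2^n = 11.9 × 2^0.69649 = 11.9 × 1.6206 ≈ 19.285 nmol/L.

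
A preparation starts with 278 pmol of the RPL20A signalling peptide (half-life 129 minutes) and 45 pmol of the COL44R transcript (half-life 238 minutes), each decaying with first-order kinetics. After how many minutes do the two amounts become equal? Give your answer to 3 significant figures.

Set 278·(1/2)^(t/129) = 45·(1/2)^(t/238).
Taking log₂: log₂(278/45) = t·(1/129 − 1/238).
log₂(6.1778) = 2.6271; 1/129 − 1/238 = 0.0035503.
t = 2.6271 / 0.0035503 ≈ 739.97 minutes.

740 minutes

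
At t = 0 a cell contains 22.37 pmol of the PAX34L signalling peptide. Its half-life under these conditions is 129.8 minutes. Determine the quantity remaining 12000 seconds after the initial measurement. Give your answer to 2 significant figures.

7.7 pmol

Convert the elapsed time: 12000 seconds = 200 minutes.
Number of half-lives: n = 200/129.8 ≈ 1.5408.
Remaining = 22.37 × (1/2)^1.5408 = 22.37 × 0.34369 ≈ 7.6883 pmol.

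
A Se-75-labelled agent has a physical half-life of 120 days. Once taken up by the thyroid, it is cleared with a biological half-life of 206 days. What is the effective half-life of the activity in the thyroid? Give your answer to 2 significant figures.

76 days

1/t_eff = 1/t_phys + 1/t_biol = 1/120 + 1/206 = 0.013188 per day.
t_eff = 120 × 206 / (120 + 206) ≈ 75.828 days.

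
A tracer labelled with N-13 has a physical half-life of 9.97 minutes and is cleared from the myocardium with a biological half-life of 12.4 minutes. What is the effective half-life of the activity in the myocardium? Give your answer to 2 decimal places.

5.53 minutes

1/t_eff = 1/t_phys + 1/t_biol = 1/9.97 + 1/12.4 = 0.18095 per minute.
t_eff = 9.97 × 12.4 / (9.97 + 12.4) ≈ 5.5265 minutes.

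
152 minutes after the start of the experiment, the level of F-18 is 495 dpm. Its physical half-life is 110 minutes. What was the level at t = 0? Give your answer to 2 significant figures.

Number of half-lives elapsed: n = 152/110 ≈ 1.3818.
A₀ = A × 2^n = 495 × 2^1.3818 = 495 × 2.606 ≈ 1290 dpm.

1300 dpm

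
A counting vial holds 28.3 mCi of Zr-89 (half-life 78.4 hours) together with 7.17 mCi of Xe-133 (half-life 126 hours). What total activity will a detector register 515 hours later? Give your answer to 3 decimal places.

Zr-89: 28.3 × (1/2)^(515/78.4) = 28.3 × (1/2)^6.5689 ≈ 0.2981 mCi.
Xe-133: 7.17 × (1/2)^(515/126) = 7.17 × (1/2)^4.0873 ≈ 0.42181 mCi.
Total = 0.2981 + 0.42181 ≈ 0.71991 mCi.

0.720 mCi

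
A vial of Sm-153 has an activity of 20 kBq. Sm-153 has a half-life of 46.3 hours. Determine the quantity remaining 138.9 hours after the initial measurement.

2.5 kBq

Elapsed time is 3 half-lives (138.9/46.3).
Each half-life halves the amount: 20 × (1/2)^3 = 20/8 = 2.5 kBq.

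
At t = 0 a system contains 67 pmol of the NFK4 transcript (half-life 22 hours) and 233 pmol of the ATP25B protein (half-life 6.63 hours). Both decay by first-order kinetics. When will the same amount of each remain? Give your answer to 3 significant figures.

17.1 hours

Set 67·(1/2)^(t/22) = 233·(1/2)^(t/6.63).
Taking log₂: log₂(67/233) = t·(1/22 − 1/6.63).
log₂(0.28755) = -1.7981; 1/22 − 1/6.63 = -0.10538.
t = -1.7981 / -0.10538 ≈ 17.064 hours.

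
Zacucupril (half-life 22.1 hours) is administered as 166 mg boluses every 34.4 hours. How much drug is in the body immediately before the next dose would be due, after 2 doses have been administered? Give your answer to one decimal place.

75.6 mg

The 2 doses were given 68.8, 34.4 hours ago.
Total = 166·(1/2)^(68.8/22.1) + 166·(1/2)^(34.4/22.1)
      = 19.185 + 56.433 ≈ 75.619 mg.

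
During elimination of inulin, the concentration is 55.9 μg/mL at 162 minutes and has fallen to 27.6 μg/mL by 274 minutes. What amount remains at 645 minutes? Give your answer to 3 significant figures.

Over Δt = 274 − 162 = 112 minutes, the level fell by a factor of 55.9/27.6 ≈ 2.0254.
n = log₂(2.0254) ≈ 1.0182 half-lives, so t½ = 112/1.0182 ≈ 110 minutes.
From t = 274 to t = 645: 27.6 × (1/2)^((645−274)/110) ≈ 2.6645 μg/mL.

2.66 μg/mL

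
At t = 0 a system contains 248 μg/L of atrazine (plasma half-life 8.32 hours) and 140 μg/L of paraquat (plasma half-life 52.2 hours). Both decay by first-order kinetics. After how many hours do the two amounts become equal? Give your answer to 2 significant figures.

Set 248·(1/2)^(t/8.32) = 140·(1/2)^(t/52.2).
Taking log₂: log₂(248/140) = t·(1/8.32 − 1/52.2).
log₂(1.7714) = 0.82491; 1/8.32 − 1/52.2 = 0.10104.
t = 0.82491 / 0.10104 ≈ 8.1646 hours.

8.2 hours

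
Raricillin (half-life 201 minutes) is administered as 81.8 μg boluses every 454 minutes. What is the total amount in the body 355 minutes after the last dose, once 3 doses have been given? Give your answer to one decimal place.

30.1 μg

The 3 doses were given 1263, 809, 355 minutes ago.
Total = 81.8·(1/2)^(1263/201) + 81.8·(1/2)^(809/201) + 81.8·(1/2)^(355/201)
      = 1.05 + 5.0251 + 24.048 ≈ 30.123 μg.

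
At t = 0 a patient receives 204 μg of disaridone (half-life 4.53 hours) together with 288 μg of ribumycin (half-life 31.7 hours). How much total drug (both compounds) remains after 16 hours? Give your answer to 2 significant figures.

disaridone: 204 × (1/2)^(16/4.53) = 204 × (1/2)^3.532 ≈ 17.636 μg.
ribumycin: 288 × (1/2)^(16/31.7) = 288 × (1/2)^0.50473 ≈ 202.98 μg.
Total = 17.636 + 202.98 ≈ 220.62 μg.

220 μg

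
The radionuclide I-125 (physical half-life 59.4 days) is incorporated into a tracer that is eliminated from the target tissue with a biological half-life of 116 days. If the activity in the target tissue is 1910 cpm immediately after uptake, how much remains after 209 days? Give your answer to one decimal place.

1/t_eff = 1/t_phys + 1/t_biol = 1/59.4 + 1/116 = 0.025456 per day.
t_eff = 59.4 × 116 / (59.4 + 116) ≈ 39.284 days.
Remaining = 1910 × (1/2)^(209/39.284) = 1910 × (1/2)^5.3202 ≈ 47.806 cpm.

47.8 cpm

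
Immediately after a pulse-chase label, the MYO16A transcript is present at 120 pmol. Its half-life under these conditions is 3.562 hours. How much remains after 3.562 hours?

60 pmol

Elapsed time is 1 half-life (3.562/3.562).
Each half-life halves the amount: 120 × (1/2)^1 = 120/2 = 60 pmol.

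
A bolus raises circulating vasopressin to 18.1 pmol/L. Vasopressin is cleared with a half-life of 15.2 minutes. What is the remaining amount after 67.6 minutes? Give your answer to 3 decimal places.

Number of half-lives: n = 67.6/15.2 ≈ 4.4474.
Remaining = 18.1 × (1/2)^4.4474 = 18.1 × 0.045836 ≈ 0.82964 pmol/L.

0.830 pmol/L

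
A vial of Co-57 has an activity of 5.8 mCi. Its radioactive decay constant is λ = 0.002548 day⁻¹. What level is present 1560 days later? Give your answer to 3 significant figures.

0.109 mCi

t½ = ln 2 / λ = 0.69315 / 0.002548 ≈ 272.04 days.
Number of half-lives: n = 1560/272.04 ≈ 5.7345.
Remaining = 5.8 × (1/2)^5.7345 = 5.8 × 0.018782 ≈ 0.10893 mCi.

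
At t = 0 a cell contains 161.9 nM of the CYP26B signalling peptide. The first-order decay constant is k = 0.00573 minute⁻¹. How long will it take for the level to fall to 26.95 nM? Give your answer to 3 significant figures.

313 minutes

t½ = ln 2 / k = 0.69315 / 0.00573 ≈ 120.97 minutes.
Fraction remaining = 26.95/161.9 ≈ 0.16646.
n = log₂(161.9/26.95) = ln(6.0074)/ln 2 ≈ 2.5867 half-lives.
t = n × t½ = 2.5867 × 120.97 ≈ 312.91 minutes.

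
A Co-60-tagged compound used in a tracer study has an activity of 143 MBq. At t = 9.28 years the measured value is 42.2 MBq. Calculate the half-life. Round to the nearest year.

A/A₀ = 42.2/143 ≈ 0.2951.
n = log₂(3.3886) ≈ 1.7607 half-lives elapsed in 9.28 years.
t½ = 9.28/1.7607 ≈ 5.2706 years.

5 years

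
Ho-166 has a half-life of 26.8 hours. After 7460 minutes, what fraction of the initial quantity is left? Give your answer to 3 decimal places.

7460 minutes = 124.333 hours.
n = 124.333/26.8 ≈ 4.6393 half-lives.
Fraction remaining = (1/2)^4.6393 ≈ 0.040126.

0.040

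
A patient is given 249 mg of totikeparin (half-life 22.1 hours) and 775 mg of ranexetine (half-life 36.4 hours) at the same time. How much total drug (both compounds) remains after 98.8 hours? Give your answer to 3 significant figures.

129 mg

totikeparin: 249 × (1/2)^(98.8/22.1) = 249 × (1/2)^4.4706 ≈ 11.231 mg.
ranexetine: 775 × (1/2)^(98.8/36.4) = 775 × (1/2)^2.7143 ≈ 118.09 mg.
Total = 11.231 + 118.09 ≈ 129.32 mg.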